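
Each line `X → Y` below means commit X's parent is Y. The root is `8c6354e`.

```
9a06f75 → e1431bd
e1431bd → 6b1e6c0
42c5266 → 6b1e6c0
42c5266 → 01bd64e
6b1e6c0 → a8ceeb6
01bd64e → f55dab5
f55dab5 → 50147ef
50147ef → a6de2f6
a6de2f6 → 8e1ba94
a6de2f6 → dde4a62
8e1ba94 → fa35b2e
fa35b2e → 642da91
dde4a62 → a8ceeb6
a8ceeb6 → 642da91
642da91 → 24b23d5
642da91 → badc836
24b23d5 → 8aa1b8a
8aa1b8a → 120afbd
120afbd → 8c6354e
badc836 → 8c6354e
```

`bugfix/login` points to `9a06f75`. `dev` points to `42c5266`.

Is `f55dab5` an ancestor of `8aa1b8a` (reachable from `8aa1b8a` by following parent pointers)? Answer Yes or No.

No

Ancestors of 8aa1b8a: {120afbd, 8aa1b8a, 8c6354e}.
f55dab5 is not in that set, so it is not an ancestor of 8aa1b8a.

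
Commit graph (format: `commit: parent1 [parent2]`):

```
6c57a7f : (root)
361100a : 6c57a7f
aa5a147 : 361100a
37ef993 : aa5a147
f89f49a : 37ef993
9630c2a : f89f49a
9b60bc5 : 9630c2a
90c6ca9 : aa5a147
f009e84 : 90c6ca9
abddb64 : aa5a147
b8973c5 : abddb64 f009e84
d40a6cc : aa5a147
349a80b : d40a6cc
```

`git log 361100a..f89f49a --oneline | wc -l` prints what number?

3

Reachable from f89f49a: {361100a, 37ef993, 6c57a7f, aa5a147, f89f49a}.
Reachable from 361100a: {361100a, 6c57a7f}.
In f89f49a's history but not 361100a's: {37ef993, aa5a147, f89f49a} — 3 commits.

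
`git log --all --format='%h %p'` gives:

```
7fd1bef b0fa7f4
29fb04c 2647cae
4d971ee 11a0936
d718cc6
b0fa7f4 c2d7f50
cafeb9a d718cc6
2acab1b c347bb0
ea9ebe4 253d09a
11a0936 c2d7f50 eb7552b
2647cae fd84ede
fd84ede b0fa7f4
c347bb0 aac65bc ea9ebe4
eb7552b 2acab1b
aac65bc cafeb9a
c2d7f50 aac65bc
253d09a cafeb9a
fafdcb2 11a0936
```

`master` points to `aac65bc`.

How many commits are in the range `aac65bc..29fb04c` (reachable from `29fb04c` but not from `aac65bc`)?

Reachable from 29fb04c: {2647cae, 29fb04c, aac65bc, b0fa7f4, c2d7f50, cafeb9a, d718cc6, fd84ede}.
Reachable from aac65bc: {aac65bc, cafeb9a, d718cc6}.
In 29fb04c's history but not aac65bc's: {2647cae, 29fb04c, b0fa7f4, c2d7f50, fd84ede} — 5 commits.

5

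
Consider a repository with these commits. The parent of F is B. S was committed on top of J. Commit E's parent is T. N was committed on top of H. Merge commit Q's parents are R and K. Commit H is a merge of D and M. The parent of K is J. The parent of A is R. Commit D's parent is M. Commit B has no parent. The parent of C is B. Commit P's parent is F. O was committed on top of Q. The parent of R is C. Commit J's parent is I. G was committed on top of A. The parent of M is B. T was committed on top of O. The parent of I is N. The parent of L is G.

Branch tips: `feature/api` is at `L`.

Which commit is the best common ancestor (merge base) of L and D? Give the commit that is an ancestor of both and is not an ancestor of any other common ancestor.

Ancestors of L: {A, B, C, G, L, R}.
Ancestors of D: {B, D, M}.
Common ancestors: {B}.
The only common ancestor is B, so it is the merge base.

B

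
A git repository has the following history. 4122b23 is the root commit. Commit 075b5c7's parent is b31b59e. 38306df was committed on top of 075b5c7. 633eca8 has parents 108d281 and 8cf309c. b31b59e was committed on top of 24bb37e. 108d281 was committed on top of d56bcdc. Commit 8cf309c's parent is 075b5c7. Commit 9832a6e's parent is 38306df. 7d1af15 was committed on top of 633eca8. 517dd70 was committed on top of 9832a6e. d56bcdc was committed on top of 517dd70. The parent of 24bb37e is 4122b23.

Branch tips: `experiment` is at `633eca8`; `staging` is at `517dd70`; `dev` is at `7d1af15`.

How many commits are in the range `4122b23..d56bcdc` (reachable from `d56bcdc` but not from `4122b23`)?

Reachable from d56bcdc: {075b5c7, 24bb37e, 38306df, 4122b23, 517dd70, 9832a6e, b31b59e, d56bcdc}.
Reachable from 4122b23: {4122b23}.
In d56bcdc's history but not 4122b23's: {075b5c7, 24bb37e, 38306df, 517dd70, 9832a6e, b31b59e, d56bcdc} — 7 commits.

7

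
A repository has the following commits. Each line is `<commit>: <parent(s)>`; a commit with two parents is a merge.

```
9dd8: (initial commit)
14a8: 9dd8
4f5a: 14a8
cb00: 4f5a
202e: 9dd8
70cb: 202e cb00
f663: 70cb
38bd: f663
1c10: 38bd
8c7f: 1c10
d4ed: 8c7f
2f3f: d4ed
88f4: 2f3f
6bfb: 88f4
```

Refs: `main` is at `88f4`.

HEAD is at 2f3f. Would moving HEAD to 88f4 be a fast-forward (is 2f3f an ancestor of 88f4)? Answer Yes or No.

A fast-forward from 2f3f to 88f4 is possible iff 2f3f is an ancestor of 88f4.
Ancestors of 88f4: {14a8, 1c10, 202e, 2f3f, 38bd, 4f5a, 70cb, 88f4, 8c7f, 9dd8, cb00, d4ed, f663}.
2f3f is among them, so fast-forward is possible.

Yes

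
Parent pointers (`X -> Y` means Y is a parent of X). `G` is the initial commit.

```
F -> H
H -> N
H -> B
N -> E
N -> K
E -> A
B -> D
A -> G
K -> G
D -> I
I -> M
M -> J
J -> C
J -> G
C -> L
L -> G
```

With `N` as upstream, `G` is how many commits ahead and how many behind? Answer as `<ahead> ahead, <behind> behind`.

Reachable from G: {G}.
Reachable from N: {A, E, G, K, N}.
Only in G's history (ahead): {} — 0.
Only in N's history (behind): {A, E, K, N} — 4.

0 ahead, 4 behind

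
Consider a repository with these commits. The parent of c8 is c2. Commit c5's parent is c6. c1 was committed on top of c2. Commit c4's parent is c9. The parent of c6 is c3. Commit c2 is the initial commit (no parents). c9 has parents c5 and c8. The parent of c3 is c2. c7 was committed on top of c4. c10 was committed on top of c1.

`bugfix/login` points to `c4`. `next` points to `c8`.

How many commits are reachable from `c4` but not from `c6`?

4

Reachable from c4: {c2, c3, c4, c5, c6, c8, c9}.
Reachable from c6: {c2, c3, c6}.
In c4's history but not c6's: {c4, c5, c8, c9} — 4 commits.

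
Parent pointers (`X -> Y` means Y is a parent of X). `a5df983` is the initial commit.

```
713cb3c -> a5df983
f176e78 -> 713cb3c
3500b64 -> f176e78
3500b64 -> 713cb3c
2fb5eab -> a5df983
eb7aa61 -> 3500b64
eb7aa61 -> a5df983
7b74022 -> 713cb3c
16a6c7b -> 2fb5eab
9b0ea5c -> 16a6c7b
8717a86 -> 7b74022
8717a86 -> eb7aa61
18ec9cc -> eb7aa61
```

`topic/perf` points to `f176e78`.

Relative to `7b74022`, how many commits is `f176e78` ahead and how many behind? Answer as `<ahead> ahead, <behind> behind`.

1 ahead, 1 behind

Reachable from f176e78: {713cb3c, a5df983, f176e78}.
Reachable from 7b74022: {713cb3c, 7b74022, a5df983}.
Only in f176e78's history (ahead): {f176e78} — 1.
Only in 7b74022's history (behind): {7b74022} — 1.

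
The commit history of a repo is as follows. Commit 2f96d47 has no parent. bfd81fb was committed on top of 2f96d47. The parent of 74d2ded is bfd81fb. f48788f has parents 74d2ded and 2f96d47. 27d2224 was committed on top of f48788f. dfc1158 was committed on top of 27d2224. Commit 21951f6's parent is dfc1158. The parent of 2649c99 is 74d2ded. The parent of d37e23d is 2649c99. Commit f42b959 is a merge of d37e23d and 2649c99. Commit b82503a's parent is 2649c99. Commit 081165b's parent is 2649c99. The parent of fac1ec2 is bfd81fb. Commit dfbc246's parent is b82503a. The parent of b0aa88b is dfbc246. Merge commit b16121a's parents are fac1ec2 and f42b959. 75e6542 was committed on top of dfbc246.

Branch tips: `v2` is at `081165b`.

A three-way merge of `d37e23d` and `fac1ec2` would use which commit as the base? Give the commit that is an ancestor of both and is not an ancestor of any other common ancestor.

Ancestors of d37e23d: {2649c99, 2f96d47, 74d2ded, bfd81fb, d37e23d}.
Ancestors of fac1ec2: {2f96d47, bfd81fb, fac1ec2}.
Common ancestors: {2f96d47, bfd81fb}.
Among these, bfd81fb is not an ancestor of any other common ancestor — it is the merge base.

bfd81fb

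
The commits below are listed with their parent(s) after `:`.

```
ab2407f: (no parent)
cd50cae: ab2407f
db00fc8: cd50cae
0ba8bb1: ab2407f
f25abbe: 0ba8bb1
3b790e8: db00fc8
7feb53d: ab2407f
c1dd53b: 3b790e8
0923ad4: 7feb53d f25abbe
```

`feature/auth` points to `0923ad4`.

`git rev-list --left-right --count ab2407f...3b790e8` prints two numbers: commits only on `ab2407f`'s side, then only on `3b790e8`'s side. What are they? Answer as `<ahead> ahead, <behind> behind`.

Reachable from ab2407f: {ab2407f}.
Reachable from 3b790e8: {3b790e8, ab2407f, cd50cae, db00fc8}.
Only in ab2407f's history (ahead): {} — 0.
Only in 3b790e8's history (behind): {3b790e8, cd50cae, db00fc8} — 3.

0 ahead, 3 behind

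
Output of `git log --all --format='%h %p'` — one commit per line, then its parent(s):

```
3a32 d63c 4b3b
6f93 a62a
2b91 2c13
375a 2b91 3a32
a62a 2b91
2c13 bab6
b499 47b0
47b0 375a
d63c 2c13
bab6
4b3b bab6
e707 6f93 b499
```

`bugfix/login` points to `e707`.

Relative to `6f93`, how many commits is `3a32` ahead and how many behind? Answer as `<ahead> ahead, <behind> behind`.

Reachable from 3a32: {2c13, 3a32, 4b3b, bab6, d63c}.
Reachable from 6f93: {2b91, 2c13, 6f93, a62a, bab6}.
Only in 3a32's history (ahead): {3a32, 4b3b, d63c} — 3.
Only in 6f93's history (behind): {2b91, 6f93, a62a} — 3.

3 ahead, 3 behind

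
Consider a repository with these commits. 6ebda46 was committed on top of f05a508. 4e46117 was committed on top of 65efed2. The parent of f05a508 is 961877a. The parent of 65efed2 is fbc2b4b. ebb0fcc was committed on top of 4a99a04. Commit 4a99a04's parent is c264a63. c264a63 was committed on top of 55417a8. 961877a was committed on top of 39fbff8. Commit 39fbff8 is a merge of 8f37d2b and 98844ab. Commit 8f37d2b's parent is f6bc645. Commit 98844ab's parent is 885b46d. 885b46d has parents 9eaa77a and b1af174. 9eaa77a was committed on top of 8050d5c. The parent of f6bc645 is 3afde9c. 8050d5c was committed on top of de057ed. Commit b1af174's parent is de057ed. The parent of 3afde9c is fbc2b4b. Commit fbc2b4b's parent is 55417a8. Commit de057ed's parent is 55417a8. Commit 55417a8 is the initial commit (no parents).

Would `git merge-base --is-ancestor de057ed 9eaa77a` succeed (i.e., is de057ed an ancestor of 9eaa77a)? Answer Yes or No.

Ancestors of 9eaa77a (commits reachable by following parents): {55417a8, 8050d5c, 9eaa77a, de057ed}.
de057ed is in that set, so it is an ancestor of 9eaa77a.

Yes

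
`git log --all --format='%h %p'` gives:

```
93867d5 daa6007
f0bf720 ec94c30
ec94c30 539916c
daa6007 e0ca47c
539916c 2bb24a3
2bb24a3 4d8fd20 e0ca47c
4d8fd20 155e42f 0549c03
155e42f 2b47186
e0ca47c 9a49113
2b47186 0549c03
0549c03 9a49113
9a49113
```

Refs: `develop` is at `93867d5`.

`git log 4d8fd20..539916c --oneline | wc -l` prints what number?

Reachable from 539916c: {0549c03, 155e42f, 2b47186, 2bb24a3, 4d8fd20, 539916c, 9a49113, e0ca47c}.
Reachable from 4d8fd20: {0549c03, 155e42f, 2b47186, 4d8fd20, 9a49113}.
In 539916c's history but not 4d8fd20's: {2bb24a3, 539916c, e0ca47c} — 3 commits.

3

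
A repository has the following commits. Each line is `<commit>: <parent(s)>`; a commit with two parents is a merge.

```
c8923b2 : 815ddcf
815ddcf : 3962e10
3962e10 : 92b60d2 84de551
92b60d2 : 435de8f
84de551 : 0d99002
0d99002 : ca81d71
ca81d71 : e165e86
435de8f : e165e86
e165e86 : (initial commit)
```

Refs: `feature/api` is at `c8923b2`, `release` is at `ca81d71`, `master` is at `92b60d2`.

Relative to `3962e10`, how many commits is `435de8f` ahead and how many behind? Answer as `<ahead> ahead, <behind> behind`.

Reachable from 435de8f: {435de8f, e165e86}.
Reachable from 3962e10: {0d99002, 3962e10, 435de8f, 84de551, 92b60d2, ca81d71, e165e86}.
Only in 435de8f's history (ahead): {} — 0.
Only in 3962e10's history (behind): {0d99002, 3962e10, 84de551, 92b60d2, ca81d71} — 5.

0 ahead, 5 behind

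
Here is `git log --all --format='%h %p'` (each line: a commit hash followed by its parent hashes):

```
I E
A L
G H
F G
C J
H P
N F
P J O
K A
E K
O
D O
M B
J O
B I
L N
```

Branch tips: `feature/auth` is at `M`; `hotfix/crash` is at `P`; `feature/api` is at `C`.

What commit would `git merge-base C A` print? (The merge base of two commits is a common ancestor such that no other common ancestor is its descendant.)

J

Ancestors of C: {C, J, O}.
Ancestors of A: {A, F, G, H, J, L, N, O, P}.
Common ancestors: {J, O}.
Among these, J is not an ancestor of any other common ancestor — it is the merge base.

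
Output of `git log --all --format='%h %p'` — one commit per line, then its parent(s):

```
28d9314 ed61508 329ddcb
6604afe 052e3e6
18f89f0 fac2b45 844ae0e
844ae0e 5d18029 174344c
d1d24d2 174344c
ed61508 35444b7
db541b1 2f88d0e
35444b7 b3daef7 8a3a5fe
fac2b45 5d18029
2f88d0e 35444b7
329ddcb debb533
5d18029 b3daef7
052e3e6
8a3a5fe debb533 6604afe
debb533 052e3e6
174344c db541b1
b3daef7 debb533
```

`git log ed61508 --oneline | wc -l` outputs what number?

7

Walking parent pointers from ed61508: reachable set = {052e3e6, 35444b7, 6604afe, 8a3a5fe, b3daef7, debb533, ed61508}.
That is 7 commits.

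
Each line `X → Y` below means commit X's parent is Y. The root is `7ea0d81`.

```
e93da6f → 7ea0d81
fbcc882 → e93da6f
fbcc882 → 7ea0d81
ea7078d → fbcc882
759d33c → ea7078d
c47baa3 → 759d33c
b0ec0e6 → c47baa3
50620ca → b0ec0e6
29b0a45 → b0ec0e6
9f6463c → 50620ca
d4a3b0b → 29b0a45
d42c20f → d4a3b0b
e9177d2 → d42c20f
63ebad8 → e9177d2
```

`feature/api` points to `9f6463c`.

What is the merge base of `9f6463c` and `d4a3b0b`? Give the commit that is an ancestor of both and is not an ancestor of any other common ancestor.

b0ec0e6

Ancestors of 9f6463c: {50620ca, 759d33c, 7ea0d81, 9f6463c, b0ec0e6, c47baa3, e93da6f, ea7078d, fbcc882}.
Ancestors of d4a3b0b: {29b0a45, 759d33c, 7ea0d81, b0ec0e6, c47baa3, d4a3b0b, e93da6f, ea7078d, fbcc882}.
Common ancestors: {759d33c, 7ea0d81, b0ec0e6, c47baa3, e93da6f, ea7078d, fbcc882}.
Among these, b0ec0e6 is not an ancestor of any other common ancestor — it is the merge base.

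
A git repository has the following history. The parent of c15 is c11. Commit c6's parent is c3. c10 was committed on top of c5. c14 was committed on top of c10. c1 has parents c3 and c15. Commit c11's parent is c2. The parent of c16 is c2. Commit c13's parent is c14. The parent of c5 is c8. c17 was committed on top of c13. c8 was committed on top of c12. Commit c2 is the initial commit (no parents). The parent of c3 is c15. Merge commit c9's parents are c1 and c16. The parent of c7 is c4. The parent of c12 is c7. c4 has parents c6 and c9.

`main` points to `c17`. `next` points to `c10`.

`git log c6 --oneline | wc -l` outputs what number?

5

Walking parent pointers from c6: reachable set = {c11, c15, c2, c3, c6}.
That is 5 commits.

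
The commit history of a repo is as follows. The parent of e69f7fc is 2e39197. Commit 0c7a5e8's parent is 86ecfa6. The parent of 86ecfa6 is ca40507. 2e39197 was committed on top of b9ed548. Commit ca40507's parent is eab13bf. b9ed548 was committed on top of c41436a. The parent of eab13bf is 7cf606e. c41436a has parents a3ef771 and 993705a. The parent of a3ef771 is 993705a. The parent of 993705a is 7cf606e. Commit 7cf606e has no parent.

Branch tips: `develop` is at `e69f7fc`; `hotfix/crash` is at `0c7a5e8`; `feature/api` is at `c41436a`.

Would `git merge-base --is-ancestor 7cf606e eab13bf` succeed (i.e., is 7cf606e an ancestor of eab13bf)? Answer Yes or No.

Ancestors of eab13bf (commits reachable by following parents): {7cf606e, eab13bf}.
7cf606e is in that set, so it is an ancestor of eab13bf.

Yes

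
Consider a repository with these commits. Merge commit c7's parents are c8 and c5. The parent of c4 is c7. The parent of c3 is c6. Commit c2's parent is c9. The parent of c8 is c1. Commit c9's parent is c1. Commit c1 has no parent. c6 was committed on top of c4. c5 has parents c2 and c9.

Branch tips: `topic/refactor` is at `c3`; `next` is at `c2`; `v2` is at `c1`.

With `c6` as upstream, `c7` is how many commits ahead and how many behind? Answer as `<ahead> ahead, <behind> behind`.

Reachable from c7: {c1, c2, c5, c7, c8, c9}.
Reachable from c6: {c1, c2, c4, c5, c6, c7, c8, c9}.
Only in c7's history (ahead): {} — 0.
Only in c6's history (behind): {c4, c6} — 2.

0 ahead, 2 behind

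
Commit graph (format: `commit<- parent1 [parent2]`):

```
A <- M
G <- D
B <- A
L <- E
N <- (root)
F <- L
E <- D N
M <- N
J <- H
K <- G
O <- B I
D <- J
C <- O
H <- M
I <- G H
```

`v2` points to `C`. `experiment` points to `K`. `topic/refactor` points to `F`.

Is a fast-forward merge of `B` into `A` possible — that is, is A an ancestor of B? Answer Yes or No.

Yes

A fast-forward from A to B is possible iff A is an ancestor of B.
Ancestors of B: {A, B, M, N}.
A is among them, so fast-forward is possible.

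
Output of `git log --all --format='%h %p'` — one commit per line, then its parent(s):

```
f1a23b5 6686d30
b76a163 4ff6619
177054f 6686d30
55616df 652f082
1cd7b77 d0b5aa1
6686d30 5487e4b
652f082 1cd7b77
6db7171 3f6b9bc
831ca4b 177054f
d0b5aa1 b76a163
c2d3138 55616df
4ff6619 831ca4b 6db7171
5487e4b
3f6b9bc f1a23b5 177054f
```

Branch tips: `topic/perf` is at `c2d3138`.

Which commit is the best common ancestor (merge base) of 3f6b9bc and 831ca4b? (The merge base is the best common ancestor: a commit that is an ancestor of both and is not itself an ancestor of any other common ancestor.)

177054f

Ancestors of 3f6b9bc: {177054f, 3f6b9bc, 5487e4b, 6686d30, f1a23b5}.
Ancestors of 831ca4b: {177054f, 5487e4b, 6686d30, 831ca4b}.
Common ancestors: {177054f, 5487e4b, 6686d30}.
Among these, 177054f is not an ancestor of any other common ancestor — it is the merge base.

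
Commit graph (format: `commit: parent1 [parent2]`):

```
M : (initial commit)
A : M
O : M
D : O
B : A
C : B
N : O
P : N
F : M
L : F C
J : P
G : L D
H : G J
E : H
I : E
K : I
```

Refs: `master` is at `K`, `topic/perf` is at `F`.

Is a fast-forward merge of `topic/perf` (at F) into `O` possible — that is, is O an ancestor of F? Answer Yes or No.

No

A fast-forward from O to F is possible iff O is an ancestor of F.
Ancestors of F: {F, M}.
O is not among them, so fast-forward is not possible.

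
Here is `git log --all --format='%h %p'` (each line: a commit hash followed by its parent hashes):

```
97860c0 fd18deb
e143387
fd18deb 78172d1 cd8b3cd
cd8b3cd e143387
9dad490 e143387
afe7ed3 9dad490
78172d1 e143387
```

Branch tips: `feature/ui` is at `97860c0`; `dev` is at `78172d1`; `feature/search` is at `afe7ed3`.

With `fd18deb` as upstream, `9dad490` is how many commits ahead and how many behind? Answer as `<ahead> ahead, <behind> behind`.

Reachable from 9dad490: {9dad490, e143387}.
Reachable from fd18deb: {78172d1, cd8b3cd, e143387, fd18deb}.
Only in 9dad490's history (ahead): {9dad490} — 1.
Only in fd18deb's history (behind): {78172d1, cd8b3cd, fd18deb} — 3.

1 ahead, 3 behind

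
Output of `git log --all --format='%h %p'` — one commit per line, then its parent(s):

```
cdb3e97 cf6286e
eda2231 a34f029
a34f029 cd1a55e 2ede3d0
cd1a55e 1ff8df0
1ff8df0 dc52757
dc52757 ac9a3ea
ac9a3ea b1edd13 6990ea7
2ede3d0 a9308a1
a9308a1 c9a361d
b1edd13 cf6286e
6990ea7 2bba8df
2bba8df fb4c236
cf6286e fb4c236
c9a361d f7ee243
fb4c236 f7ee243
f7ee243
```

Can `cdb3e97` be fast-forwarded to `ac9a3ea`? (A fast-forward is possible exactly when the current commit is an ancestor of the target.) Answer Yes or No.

No

A fast-forward from cdb3e97 to ac9a3ea is possible iff cdb3e97 is an ancestor of ac9a3ea.
Ancestors of ac9a3ea: {2bba8df, 6990ea7, ac9a3ea, b1edd13, cf6286e, f7ee243, fb4c236}.
cdb3e97 is not among them, so fast-forward is not possible.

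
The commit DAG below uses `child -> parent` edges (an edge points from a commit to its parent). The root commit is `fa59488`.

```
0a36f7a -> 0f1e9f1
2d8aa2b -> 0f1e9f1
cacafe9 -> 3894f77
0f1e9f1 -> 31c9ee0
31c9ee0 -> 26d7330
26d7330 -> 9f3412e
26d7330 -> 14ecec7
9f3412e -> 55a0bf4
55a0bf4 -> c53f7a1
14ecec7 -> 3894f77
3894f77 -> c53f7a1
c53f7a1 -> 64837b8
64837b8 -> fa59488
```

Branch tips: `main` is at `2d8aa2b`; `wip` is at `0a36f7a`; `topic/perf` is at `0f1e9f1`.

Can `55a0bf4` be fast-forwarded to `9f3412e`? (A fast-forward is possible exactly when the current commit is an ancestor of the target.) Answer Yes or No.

Yes

A fast-forward from 55a0bf4 to 9f3412e is possible iff 55a0bf4 is an ancestor of 9f3412e.
Ancestors of 9f3412e: {55a0bf4, 64837b8, 9f3412e, c53f7a1, fa59488}.
55a0bf4 is among them, so fast-forward is possible.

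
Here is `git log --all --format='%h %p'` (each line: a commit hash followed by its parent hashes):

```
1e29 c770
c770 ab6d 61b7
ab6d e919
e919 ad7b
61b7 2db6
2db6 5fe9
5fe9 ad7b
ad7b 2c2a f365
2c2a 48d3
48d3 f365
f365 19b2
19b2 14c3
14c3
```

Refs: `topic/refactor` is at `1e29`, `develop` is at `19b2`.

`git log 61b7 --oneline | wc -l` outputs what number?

9

Walking parent pointers from 61b7: reachable set = {14c3, 19b2, 2c2a, 2db6, 48d3, 5fe9, 61b7, ad7b, f365}.
That is 9 commits.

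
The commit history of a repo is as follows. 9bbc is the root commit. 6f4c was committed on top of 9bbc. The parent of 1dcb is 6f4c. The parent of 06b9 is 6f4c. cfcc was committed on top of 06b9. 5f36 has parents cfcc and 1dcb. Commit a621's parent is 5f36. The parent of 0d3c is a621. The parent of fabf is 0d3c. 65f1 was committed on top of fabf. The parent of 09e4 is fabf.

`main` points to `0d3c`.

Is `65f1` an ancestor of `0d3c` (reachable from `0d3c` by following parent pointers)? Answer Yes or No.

Ancestors of 0d3c: {06b9, 0d3c, 1dcb, 5f36, 6f4c, 9bbc, a621, cfcc}.
65f1 is not in that set, so it is not an ancestor of 0d3c.

No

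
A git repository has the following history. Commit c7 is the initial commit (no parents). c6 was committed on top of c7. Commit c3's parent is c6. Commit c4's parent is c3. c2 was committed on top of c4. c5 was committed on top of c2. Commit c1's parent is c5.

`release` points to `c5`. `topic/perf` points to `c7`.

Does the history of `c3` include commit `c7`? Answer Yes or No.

Yes

Ancestors of c3 (commits reachable by following parents): {c3, c6, c7}.
c7 is in that set, so it is an ancestor of c3.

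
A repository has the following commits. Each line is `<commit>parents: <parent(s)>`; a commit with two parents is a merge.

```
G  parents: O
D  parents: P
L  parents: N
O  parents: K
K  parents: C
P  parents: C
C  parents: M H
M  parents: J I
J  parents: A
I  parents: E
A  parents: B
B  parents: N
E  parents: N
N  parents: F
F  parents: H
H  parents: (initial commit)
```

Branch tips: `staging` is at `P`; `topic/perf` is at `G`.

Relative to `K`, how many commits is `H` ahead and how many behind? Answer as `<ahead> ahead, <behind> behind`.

0 ahead, 10 behind

Reachable from H: {H}.
Reachable from K: {A, B, C, E, F, H, I, J, K, M, N}.
Only in H's history (ahead): {} — 0.
Only in K's history (behind): {A, B, C, E, F, I, J, K, M, N} — 10.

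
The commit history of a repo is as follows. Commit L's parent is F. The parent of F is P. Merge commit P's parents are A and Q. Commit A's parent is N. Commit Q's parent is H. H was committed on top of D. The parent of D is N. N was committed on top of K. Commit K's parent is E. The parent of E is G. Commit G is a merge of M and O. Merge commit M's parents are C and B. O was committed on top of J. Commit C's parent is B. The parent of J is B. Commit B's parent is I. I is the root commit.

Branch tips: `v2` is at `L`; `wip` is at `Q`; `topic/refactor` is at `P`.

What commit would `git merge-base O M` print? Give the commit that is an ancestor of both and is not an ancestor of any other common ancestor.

Ancestors of O: {B, I, J, O}.
Ancestors of M: {B, C, I, M}.
Common ancestors: {B, I}.
Among these, B is not an ancestor of any other common ancestor — it is the merge base.

B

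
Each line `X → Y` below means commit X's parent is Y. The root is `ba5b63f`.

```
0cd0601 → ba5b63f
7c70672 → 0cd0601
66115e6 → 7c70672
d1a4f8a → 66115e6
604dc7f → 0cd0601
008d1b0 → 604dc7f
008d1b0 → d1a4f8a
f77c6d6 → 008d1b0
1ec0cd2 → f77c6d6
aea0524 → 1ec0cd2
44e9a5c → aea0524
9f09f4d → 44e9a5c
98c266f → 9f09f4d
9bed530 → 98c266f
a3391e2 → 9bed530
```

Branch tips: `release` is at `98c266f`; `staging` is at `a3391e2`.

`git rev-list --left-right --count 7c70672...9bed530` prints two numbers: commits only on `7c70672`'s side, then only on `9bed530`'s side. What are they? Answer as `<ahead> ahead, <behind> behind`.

Reachable from 7c70672: {0cd0601, 7c70672, ba5b63f}.
Reachable from 9bed530: {008d1b0, 0cd0601, 1ec0cd2, 44e9a5c, 604dc7f, 66115e6, 7c70672, 98c266f, 9bed530, 9f09f4d, aea0524, ba5b63f, d1a4f8a, f77c6d6}.
Only in 7c70672's history (ahead): {} — 0.
Only in 9bed530's history (behind): {008d1b0, 1ec0cd2, 44e9a5c, 604dc7f, 66115e6, 98c266f, 9bed530, 9f09f4d, aea0524, d1a4f8a, f77c6d6} — 11.

0 ahead, 11 behind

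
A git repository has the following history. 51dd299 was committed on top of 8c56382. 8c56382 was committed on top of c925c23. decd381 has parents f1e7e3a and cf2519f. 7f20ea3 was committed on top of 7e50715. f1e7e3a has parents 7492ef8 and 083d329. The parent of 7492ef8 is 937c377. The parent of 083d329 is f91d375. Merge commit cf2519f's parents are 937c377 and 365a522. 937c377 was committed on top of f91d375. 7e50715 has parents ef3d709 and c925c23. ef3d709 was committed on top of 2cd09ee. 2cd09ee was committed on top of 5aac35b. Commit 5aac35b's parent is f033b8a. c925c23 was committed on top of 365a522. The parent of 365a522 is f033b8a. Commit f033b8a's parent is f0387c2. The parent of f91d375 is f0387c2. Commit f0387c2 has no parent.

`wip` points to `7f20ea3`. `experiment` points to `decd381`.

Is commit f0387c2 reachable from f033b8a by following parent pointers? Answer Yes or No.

Yes

Ancestors of f033b8a (commits reachable by following parents): {f033b8a, f0387c2}.
f0387c2 is in that set, so it is an ancestor of f033b8a.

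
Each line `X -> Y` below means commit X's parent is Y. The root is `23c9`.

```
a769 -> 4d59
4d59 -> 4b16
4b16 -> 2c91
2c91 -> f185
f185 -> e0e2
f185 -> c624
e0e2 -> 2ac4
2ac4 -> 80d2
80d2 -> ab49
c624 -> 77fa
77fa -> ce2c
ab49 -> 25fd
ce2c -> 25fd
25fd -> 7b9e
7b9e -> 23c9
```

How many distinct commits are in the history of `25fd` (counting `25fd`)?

Walking parent pointers from 25fd: reachable set = {23c9, 25fd, 7b9e}.
That is 3 commits.

3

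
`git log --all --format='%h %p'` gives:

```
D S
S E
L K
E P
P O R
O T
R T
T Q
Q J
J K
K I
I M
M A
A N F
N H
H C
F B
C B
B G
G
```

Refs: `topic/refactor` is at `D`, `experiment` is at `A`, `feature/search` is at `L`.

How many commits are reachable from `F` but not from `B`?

1

Reachable from F: {B, F, G}.
Reachable from B: {B, G}.
In F's history but not B's: {F} — 1 commit.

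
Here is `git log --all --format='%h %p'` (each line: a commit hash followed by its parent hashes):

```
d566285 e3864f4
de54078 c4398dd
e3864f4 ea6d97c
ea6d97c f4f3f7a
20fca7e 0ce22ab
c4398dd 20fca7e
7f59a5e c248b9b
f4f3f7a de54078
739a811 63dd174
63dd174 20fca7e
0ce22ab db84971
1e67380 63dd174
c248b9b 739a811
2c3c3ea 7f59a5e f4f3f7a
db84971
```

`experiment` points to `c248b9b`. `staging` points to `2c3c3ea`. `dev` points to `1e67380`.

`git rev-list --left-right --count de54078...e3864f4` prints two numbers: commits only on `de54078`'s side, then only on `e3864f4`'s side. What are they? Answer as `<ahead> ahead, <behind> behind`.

Reachable from de54078: {0ce22ab, 20fca7e, c4398dd, db84971, de54078}.
Reachable from e3864f4: {0ce22ab, 20fca7e, c4398dd, db84971, de54078, e3864f4, ea6d97c, f4f3f7a}.
Only in de54078's history (ahead): {} — 0.
Only in e3864f4's history (behind): {e3864f4, ea6d97c, f4f3f7a} — 3.

0 ahead, 3 behind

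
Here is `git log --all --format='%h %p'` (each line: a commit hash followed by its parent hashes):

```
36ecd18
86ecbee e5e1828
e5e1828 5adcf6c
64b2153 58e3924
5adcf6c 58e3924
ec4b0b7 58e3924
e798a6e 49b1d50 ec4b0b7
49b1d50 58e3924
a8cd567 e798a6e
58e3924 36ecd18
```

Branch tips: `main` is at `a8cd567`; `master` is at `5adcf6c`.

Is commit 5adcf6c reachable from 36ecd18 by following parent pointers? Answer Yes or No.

Ancestors of 36ecd18: {36ecd18}.
5adcf6c is not in that set, so it is not an ancestor of 36ecd18.

No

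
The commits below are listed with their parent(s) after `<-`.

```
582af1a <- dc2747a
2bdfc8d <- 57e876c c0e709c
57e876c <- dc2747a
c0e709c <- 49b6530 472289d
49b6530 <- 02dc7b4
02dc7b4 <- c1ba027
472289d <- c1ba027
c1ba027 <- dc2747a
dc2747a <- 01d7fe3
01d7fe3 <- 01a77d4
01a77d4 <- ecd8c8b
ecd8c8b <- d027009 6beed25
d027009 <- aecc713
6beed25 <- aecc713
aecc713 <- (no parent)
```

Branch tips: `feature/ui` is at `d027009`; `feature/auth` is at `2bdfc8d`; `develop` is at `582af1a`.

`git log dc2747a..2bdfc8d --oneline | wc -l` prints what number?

7

Reachable from 2bdfc8d: {01a77d4, 01d7fe3, 02dc7b4, 2bdfc8d, 472289d, 49b6530, 57e876c, 6beed25, aecc713, c0e709c, c1ba027, d027009, dc2747a, ecd8c8b}.
Reachable from dc2747a: {01a77d4, 01d7fe3, 6beed25, aecc713, d027009, dc2747a, ecd8c8b}.
In 2bdfc8d's history but not dc2747a's: {02dc7b4, 2bdfc8d, 472289d, 49b6530, 57e876c, c0e709c, c1ba027} — 7 commits.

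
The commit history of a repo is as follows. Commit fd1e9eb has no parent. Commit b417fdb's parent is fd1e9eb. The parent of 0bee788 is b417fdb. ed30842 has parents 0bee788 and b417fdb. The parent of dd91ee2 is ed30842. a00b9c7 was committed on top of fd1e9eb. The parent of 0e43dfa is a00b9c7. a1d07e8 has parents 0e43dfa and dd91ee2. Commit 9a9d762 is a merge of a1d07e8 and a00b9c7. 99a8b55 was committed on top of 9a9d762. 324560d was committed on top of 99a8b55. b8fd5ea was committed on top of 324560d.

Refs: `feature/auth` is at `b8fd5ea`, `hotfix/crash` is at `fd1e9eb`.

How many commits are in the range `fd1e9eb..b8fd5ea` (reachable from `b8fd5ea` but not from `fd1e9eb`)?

Reachable from b8fd5ea: {0bee788, 0e43dfa, 324560d, 99a8b55, 9a9d762, a00b9c7, a1d07e8, b417fdb, b8fd5ea, dd91ee2, ed30842, fd1e9eb}.
Reachable from fd1e9eb: {fd1e9eb}.
In b8fd5ea's history but not fd1e9eb's: {0bee788, 0e43dfa, 324560d, 99a8b55, 9a9d762, a00b9c7, a1d07e8, b417fdb, b8fd5ea, dd91ee2, ed30842} — 11 commits.

11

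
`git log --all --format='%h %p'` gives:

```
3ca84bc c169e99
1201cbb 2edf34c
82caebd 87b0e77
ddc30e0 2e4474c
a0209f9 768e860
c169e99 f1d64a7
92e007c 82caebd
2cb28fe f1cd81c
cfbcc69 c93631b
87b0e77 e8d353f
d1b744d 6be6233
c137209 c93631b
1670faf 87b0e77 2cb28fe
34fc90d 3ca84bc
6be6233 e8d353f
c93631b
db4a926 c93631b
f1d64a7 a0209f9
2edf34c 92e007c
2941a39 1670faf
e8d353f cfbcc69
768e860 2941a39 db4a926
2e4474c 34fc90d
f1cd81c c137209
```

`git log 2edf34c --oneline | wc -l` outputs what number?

Walking parent pointers from 2edf34c: reachable set = {2edf34c, 82caebd, 87b0e77, 92e007c, c93631b, cfbcc69, e8d353f}.
That is 7 commits.

7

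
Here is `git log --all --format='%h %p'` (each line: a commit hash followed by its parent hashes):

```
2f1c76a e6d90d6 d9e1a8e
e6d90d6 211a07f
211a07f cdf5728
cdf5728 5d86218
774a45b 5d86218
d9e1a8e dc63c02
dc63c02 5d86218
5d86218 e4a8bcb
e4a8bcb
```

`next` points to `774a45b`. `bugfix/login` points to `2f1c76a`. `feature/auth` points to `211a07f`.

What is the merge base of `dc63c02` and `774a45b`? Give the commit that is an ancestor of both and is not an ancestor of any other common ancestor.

5d86218

Ancestors of dc63c02: {5d86218, dc63c02, e4a8bcb}.
Ancestors of 774a45b: {5d86218, 774a45b, e4a8bcb}.
Common ancestors: {5d86218, e4a8bcb}.
Among these, 5d86218 is not an ancestor of any other common ancestor — it is the merge base.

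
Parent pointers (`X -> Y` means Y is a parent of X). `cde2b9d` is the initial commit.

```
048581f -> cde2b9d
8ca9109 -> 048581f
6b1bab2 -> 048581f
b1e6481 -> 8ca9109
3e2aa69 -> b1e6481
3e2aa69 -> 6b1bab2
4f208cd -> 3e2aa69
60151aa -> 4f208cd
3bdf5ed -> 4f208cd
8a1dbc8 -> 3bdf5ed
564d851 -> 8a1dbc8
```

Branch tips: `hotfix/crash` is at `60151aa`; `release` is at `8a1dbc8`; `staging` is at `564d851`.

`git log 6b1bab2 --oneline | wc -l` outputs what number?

Walking parent pointers from 6b1bab2: reachable set = {048581f, 6b1bab2, cde2b9d}.
That is 3 commits.

3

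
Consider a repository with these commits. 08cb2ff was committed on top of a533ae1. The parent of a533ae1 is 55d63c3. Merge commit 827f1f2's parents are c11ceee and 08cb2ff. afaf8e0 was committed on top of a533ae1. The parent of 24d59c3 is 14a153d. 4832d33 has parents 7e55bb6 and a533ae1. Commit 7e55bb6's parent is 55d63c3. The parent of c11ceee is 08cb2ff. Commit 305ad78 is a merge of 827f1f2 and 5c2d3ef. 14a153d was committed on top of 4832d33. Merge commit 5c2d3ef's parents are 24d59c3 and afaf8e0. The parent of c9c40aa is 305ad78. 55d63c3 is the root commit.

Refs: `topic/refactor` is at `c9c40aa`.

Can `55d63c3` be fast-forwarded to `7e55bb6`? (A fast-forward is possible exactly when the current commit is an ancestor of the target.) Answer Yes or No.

Yes

A fast-forward from 55d63c3 to 7e55bb6 is possible iff 55d63c3 is an ancestor of 7e55bb6.
Ancestors of 7e55bb6: {55d63c3, 7e55bb6}.
55d63c3 is among them, so fast-forward is possible.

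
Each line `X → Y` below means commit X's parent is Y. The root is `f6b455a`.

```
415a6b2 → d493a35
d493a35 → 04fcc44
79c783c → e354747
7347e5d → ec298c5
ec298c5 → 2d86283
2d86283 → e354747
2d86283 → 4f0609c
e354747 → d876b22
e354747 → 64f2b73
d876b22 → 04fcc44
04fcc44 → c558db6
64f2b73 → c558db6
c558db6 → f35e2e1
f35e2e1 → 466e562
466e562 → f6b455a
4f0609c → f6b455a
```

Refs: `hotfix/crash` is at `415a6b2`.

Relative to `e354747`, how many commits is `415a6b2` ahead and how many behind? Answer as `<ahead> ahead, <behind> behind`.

2 ahead, 3 behind

Reachable from 415a6b2: {04fcc44, 415a6b2, 466e562, c558db6, d493a35, f35e2e1, f6b455a}.
Reachable from e354747: {04fcc44, 466e562, 64f2b73, c558db6, d876b22, e354747, f35e2e1, f6b455a}.
Only in 415a6b2's history (ahead): {415a6b2, d493a35} — 2.
Only in e354747's history (behind): {64f2b73, d876b22, e354747} — 3.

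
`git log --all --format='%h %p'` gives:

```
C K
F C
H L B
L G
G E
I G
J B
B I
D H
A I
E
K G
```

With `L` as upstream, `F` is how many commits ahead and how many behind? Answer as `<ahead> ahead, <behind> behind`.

3 ahead, 1 behind

Reachable from F: {C, E, F, G, K}.
Reachable from L: {E, G, L}.
Only in F's history (ahead): {C, F, K} — 3.
Only in L's history (behind): {L} — 1.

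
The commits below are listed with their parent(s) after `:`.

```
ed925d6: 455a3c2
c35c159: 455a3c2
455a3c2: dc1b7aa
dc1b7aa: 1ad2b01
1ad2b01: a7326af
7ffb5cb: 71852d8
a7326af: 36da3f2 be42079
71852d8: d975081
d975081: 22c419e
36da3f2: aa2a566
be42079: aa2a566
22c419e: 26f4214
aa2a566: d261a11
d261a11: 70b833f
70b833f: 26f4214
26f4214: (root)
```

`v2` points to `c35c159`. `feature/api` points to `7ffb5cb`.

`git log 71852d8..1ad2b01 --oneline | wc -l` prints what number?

7

Reachable from 1ad2b01: {1ad2b01, 26f4214, 36da3f2, 70b833f, a7326af, aa2a566, be42079, d261a11}.
Reachable from 71852d8: {22c419e, 26f4214, 71852d8, d975081}.
In 1ad2b01's history but not 71852d8's: {1ad2b01, 36da3f2, 70b833f, a7326af, aa2a566, be42079, d261a11} — 7 commits.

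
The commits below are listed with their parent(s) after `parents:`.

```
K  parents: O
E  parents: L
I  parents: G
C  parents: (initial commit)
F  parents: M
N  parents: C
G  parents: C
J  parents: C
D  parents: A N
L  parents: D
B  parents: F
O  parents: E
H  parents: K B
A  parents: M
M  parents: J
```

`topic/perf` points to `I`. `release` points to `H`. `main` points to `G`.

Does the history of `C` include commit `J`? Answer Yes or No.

Ancestors of C: {C}.
J is not in that set, so it is not an ancestor of C.

No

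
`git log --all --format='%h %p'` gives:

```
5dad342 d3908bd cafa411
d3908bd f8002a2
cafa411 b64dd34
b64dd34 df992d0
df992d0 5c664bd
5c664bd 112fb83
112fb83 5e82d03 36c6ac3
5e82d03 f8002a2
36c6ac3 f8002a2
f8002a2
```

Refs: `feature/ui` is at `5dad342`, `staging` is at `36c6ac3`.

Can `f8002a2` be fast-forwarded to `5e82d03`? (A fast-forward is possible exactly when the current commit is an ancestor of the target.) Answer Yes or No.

A fast-forward from f8002a2 to 5e82d03 is possible iff f8002a2 is an ancestor of 5e82d03.
Ancestors of 5e82d03: {5e82d03, f8002a2}.
f8002a2 is among them, so fast-forward is possible.

Yes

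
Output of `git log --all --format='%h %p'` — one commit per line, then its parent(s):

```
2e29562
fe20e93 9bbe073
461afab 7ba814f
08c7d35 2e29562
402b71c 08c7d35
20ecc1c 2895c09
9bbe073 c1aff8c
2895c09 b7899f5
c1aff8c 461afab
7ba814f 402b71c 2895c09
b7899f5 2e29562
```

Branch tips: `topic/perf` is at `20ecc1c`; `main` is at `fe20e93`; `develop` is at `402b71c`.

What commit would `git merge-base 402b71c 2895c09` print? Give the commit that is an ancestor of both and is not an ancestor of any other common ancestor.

Ancestors of 402b71c: {08c7d35, 2e29562, 402b71c}.
Ancestors of 2895c09: {2895c09, 2e29562, b7899f5}.
Common ancestors: {2e29562}.
The only common ancestor is 2e29562, so it is the merge base.

2e29562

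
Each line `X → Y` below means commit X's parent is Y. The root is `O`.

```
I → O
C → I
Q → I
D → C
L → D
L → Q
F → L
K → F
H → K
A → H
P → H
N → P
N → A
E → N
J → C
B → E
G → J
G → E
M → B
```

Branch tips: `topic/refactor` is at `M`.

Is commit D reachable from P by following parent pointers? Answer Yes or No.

Yes

Ancestors of P (commits reachable by following parents): {C, D, F, H, I, K, L, O, P, Q}.
D is in that set, so it is an ancestor of P.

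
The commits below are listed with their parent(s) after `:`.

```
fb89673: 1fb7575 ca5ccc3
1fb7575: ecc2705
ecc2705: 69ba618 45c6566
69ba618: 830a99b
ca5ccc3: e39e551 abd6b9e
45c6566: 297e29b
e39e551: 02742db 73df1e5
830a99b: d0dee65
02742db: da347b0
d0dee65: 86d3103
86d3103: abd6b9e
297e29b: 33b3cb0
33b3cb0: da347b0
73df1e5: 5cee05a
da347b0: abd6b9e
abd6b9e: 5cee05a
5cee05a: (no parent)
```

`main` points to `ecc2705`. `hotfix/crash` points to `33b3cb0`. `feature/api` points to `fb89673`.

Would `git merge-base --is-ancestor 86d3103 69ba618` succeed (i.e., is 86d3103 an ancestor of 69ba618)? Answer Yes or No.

Yes

Ancestors of 69ba618 (commits reachable by following parents): {5cee05a, 69ba618, 830a99b, 86d3103, abd6b9e, d0dee65}.
86d3103 is in that set, so it is an ancestor of 69ba618.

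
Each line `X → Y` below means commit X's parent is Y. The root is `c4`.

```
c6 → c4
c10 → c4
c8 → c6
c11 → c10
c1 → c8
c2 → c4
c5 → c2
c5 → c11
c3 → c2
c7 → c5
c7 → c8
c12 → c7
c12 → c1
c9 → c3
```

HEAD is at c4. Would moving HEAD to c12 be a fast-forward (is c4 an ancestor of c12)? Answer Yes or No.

Yes

A fast-forward from c4 to c12 is possible iff c4 is an ancestor of c12.
Ancestors of c12: {c1, c10, c11, c12, c2, c4, c5, c6, c7, c8}.
c4 is among them, so fast-forward is possible.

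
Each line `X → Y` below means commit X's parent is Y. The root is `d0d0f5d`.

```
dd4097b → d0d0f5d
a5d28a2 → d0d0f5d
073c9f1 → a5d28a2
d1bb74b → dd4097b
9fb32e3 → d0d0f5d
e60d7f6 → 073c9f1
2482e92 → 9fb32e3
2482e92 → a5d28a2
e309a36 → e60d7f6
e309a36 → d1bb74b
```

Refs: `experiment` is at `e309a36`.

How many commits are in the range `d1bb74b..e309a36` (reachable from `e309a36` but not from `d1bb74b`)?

Reachable from e309a36: {073c9f1, a5d28a2, d0d0f5d, d1bb74b, dd4097b, e309a36, e60d7f6}.
Reachable from d1bb74b: {d0d0f5d, d1bb74b, dd4097b}.
In e309a36's history but not d1bb74b's: {073c9f1, a5d28a2, e309a36, e60d7f6} — 4 commits.

4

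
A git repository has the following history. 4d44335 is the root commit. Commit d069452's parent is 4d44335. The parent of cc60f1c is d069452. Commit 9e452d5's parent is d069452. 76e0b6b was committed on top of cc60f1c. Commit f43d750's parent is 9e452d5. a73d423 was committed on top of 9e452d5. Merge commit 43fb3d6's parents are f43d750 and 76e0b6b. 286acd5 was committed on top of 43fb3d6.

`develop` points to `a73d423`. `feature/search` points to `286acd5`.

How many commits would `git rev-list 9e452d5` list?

3

Walking parent pointers from 9e452d5: reachable set = {4d44335, 9e452d5, d069452}.
That is 3 commits.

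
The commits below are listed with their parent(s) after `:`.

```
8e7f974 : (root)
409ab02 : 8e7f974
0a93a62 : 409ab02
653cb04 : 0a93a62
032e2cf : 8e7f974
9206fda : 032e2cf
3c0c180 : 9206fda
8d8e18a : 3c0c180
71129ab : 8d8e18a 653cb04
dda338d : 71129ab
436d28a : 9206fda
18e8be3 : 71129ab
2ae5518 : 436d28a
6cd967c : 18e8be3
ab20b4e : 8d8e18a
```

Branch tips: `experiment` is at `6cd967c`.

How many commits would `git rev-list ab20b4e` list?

Walking parent pointers from ab20b4e: reachable set = {032e2cf, 3c0c180, 8d8e18a, 8e7f974, 9206fda, ab20b4e}.
That is 6 commits.

6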